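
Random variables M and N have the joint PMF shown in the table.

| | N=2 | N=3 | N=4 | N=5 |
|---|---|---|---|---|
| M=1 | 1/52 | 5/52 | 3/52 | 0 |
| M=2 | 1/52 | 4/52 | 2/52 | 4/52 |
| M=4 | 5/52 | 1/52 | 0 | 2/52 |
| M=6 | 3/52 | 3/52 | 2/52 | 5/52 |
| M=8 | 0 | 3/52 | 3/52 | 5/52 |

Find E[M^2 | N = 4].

55/2

P(N = 4) = 5/26.
Σ M^2·P over the event = 1·(3/52) + 4·(2/52) + 36·(2/52) + 64·(3/52) = 275/52.
E[M^2 | N = 4] = (275/52) / (5/26) = 55/2.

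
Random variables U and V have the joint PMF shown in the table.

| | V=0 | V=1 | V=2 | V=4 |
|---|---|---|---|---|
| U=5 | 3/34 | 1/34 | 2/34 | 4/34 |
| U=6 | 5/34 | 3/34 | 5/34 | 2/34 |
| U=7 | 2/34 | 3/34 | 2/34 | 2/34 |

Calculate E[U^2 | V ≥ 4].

P(V ≥ 4) = 4/17.
Σ U^2·P over the event = 25·(4/34) + 36·(2/34) + 49·(2/34) = 135/17.
E[U^2 | V ≥ 4] = (135/17) / (4/17) = 135/4.

135/4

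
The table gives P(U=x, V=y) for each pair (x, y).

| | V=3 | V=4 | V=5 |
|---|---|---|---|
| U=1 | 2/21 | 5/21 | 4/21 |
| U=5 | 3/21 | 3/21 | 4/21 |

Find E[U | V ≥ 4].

P(V ≥ 4) = 16/21.
Σ U·P over the event = 1·(5/21) + 1·(4/21) + 5·(3/21) + 5·(4/21) = 44/21.
E[U | V ≥ 4] = (44/21) / (16/21) = 11/4.

11/4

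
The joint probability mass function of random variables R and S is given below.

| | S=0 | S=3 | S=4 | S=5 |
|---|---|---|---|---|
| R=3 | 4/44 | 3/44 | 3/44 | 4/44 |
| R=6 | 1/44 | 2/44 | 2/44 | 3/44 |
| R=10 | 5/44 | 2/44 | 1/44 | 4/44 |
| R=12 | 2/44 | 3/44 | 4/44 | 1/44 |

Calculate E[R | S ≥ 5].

P(S ≥ 5) = 3/11.
Summing R·P(R=x,S=y) over the conditioning event gives 41/22.
E[R | S ≥ 5] = (41/22) / (3/11) = 41/6.

41/6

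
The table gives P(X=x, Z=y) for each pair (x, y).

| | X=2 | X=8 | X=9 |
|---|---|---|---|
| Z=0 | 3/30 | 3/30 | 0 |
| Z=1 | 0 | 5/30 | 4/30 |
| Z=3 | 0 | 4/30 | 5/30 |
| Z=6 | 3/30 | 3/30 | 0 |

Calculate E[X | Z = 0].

P(Z = 0) = 1/5.
Σ X·P over the event = 2·(3/30) + 8·(3/30) = 1.
E[X | Z = 0] = (1) / (1/5) = 5.

5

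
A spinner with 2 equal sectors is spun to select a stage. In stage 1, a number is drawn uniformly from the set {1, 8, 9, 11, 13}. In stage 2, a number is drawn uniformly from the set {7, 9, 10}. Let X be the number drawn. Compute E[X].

E[X | stage 1] = (1+8+9+11+13)/5 = 42/5.
E[X | stage 2] = (7+9+10)/3 = 26/3.
By the law of total expectation,
E[X] = (1/2)·(42/5) + (1/2)·(26/3) = 128/15.

128/15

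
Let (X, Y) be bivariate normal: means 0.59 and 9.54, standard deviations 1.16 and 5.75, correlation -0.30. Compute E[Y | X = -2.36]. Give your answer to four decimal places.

13.9269

For a bivariate normal, E[Y | X=x] = μ_Y + ρ·(σ_Y/σ_X)·(x − μ_X).
E[Y | X=-2.36] = 9.54 + (-0.30)·(5.75/1.16)·(-2.36 − (0.59)) = 9.54 + (-1.4871)·(-2.95) = 13.9269.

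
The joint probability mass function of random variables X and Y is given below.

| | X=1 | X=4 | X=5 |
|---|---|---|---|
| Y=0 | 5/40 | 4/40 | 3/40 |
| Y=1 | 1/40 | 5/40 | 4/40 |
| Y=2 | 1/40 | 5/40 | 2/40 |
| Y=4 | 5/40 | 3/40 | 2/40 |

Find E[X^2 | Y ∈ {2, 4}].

P(Y ∈ {2, 4}) = 9/20.
Σ X^2·P over the event = 1·(1/40) + 1·(5/40) + 16·(5/40) + 16·(3/40) + 25·(2/40) + 25·(2/40) = 117/20.
E[X^2 | Y ∈ {2, 4}] = (117/20) / (9/20) = 13.

13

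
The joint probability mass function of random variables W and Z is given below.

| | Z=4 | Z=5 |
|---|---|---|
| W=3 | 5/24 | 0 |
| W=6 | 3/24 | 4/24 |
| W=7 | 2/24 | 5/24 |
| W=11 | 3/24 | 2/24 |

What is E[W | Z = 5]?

81/11

P(Z = 5) = 11/24.
Σ W·P over the event = 6·(4/24) + 7·(5/24) + 11·(2/24) = 27/8.
E[W | Z = 5] = (27/8) / (11/24) = 81/11.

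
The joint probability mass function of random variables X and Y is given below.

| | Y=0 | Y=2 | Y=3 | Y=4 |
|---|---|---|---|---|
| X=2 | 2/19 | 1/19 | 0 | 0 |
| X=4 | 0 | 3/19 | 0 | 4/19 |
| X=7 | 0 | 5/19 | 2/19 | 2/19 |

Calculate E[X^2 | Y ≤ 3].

P(Y ≤ 3) = 13/19.
Σ X^2·P over the event = 4·(2/19) + 4·(1/19) + 16·(3/19) + 49·(5/19) + 49·(2/19) = 403/19.
E[X^2 | Y ≤ 3] = (403/19) / (13/19) = 31.

31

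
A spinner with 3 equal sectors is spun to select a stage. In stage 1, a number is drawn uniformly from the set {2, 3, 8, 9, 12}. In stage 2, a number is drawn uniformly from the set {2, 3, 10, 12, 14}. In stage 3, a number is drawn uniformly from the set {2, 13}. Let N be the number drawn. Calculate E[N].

E[N | stage 1] = (2+3+8+9+12)/5 = 34/5.
E[N | stage 2] = (2+3+10+12+14)/5 = 41/5.
E[N | stage 3] = (2+13)/2 = 15/2.
By the law of total expectation,
E[N] = (1/3)·(34/5) + (1/3)·(41/5) + (1/3)·(15/2) = 15/2.

15/2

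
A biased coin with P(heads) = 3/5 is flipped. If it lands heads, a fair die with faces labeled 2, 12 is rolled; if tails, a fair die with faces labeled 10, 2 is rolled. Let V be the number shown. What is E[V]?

33/5

E[V | heads] = (2+12)/2 = 7.
E[V | tails] = (10+2)/2 = 6.
By the law of total expectation,
E[V] = (3/5)·(7) + (2/5)·(6) = 33/5.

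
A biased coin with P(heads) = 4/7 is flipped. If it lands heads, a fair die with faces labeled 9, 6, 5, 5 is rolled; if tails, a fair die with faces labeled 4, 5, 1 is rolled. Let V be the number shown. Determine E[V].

E[V | heads] = (9+6+5+5)/4 = 25/4.
E[V | tails] = (4+5+1)/3 = 10/3.
By the law of total expectation,
E[V] = (4/7)·(25/4) + (3/7)·(10/3) = 5.

5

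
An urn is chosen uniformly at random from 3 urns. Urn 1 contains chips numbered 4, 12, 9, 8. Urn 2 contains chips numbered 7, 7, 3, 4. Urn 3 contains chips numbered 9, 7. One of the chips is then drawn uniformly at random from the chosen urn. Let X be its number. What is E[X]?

43/6

E[X | urn 1] = (4+12+9+8)/4 = 33/4.
E[X | urn 2] = (7+7+3+4)/4 = 21/4.
E[X | urn 3] = (9+7)/2 = 8.
E[X] = (1/3)·(33/4) + (1/3)·(21/4) + (1/3)·(8) = 43/6.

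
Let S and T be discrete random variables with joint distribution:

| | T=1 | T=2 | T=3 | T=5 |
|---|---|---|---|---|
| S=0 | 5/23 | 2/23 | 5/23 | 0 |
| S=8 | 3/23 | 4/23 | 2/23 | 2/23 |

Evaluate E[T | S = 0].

P(S = 0) = 12/23.
Σ T·P over the event = 1·(5/23) + 2·(2/23) + 3·(5/23) = 24/23.
E[T | S = 0] = (24/23) / (12/23) = 2.

2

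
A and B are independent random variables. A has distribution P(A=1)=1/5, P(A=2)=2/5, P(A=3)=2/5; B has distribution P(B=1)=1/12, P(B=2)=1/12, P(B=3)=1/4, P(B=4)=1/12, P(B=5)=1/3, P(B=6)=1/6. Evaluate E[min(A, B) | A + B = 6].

13/6

P(A + B = 6) = 1/5.
Summing min(A,B)·P(x,y) over outcomes with A + B = 6 gives 13/30.
E[min(A, B) | A + B = 6] = (13/30) / (1/5) = 13/6.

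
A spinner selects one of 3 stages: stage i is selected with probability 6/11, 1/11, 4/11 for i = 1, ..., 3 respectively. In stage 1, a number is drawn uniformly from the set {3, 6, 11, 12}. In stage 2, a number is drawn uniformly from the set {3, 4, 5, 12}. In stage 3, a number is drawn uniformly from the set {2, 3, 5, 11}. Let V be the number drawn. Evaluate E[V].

75/11

E[V | stage 1] = (3+6+11+12)/4 = 8.
E[V | stage 2] = (3+4+5+12)/4 = 6.
E[V | stage 3] = (2+3+5+11)/4 = 21/4.
E[V] = (6/11)·(8) + (1/11)·(6) + (4/11)·(21/4) = 75/11.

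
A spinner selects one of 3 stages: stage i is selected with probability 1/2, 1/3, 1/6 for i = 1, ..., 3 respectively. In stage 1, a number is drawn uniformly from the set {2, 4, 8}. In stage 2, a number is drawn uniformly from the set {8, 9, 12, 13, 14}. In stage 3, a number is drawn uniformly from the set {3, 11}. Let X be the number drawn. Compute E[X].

217/30

E[X | stage 1] = (2+4+8)/3 = 14/3.
E[X | stage 2] = (8+9+12+13+14)/5 = 56/5.
E[X | stage 3] = (3+11)/2 = 7.
E[X] = (1/2)·(14/3) + (1/3)·(56/5) + (1/6)·(7) = 217/30.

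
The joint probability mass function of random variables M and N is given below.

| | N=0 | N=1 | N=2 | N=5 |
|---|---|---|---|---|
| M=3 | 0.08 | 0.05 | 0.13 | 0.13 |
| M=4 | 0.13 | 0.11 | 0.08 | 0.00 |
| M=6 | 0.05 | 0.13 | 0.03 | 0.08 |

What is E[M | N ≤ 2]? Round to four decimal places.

P(N ≤ 2) = 0.79.
Summing M·P(M=x,N=y) over the conditioning event gives 3.32.
E[M | N ≤ 2] = (3.32) / (0.79) = 4.2025.

4.2025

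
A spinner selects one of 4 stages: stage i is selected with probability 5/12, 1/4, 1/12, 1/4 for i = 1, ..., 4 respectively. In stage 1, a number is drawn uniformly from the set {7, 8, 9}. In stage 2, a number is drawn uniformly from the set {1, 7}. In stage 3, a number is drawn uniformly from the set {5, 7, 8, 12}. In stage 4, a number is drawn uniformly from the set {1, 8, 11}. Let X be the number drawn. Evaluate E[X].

E[X | stage 1] = (7+8+9)/3 = 8.
E[X | stage 2] = (1+7)/2 = 4.
E[X | stage 3] = (5+7+8+12)/4 = 8.
E[X | stage 4] = (1+8+11)/3 = 20/3.
By the law of total expectation,
E[X] = (5/12)·(8) + (1/4)·(4) + (1/12)·(8) + (1/4)·(20/3) = 20/3.

20/3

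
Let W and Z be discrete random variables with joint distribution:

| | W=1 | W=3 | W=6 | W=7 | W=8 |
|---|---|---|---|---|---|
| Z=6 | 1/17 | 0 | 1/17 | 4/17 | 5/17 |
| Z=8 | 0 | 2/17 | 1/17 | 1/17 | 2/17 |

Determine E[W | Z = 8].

P(Z = 8) = 6/17.
Σ W·P over the event = 3·(2/17) + 6·(1/17) + 7·(1/17) + 8·(2/17) = 35/17.
E[W | Z = 8] = (35/17) / (6/17) = 35/6.

35/6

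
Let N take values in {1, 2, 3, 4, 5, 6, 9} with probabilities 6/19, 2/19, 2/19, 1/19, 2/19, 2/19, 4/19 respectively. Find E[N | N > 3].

P(N > 3) = 9/19.
Σ over the event: 4·1/19 + 5·2/19 + 6·2/19 + 9·4/19 = 62/19.
E[N | N > 3] = (62/19) / (9/19) = 62/9.

62/9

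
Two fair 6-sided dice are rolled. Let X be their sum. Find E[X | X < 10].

94/15

P(X < 10) = 5/6.
Σ over the event: 2·1/36 + 3·1/18 + 4·1/12 + 5·1/9 + 6·5/36 + 7·1/6 + 8·5/36 + 9·1/9 = 47/9.
E[X | X < 10] = (47/9) / (5/6) = 94/15.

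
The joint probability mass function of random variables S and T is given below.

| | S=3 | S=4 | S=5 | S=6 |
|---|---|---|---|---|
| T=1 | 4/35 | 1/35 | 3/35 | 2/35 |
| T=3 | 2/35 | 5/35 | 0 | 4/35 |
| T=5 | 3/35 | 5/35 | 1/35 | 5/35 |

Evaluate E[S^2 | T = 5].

P(T = 5) = 2/5.
Summing S^2·P(S=x,T=y) over the conditioning event gives 312/35.
E[S^2 | T = 5] = (312/35) / (2/5) = 156/7.

156/7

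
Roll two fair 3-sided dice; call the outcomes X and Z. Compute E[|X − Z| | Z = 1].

Outcomes with Z = 1: (1,1), (2,1), (3,1), each with probability 1/9.
E[|X − Z| | Z = 1] = (0 + 1 + 2) / 3 = 1.

1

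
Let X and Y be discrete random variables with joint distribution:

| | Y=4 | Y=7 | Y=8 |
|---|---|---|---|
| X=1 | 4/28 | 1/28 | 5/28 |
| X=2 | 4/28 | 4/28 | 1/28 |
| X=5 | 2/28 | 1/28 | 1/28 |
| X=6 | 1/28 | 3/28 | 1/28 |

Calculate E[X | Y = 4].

P(Y = 4) = 11/28.
Σ X·P over the event = 1·(4/28) + 2·(4/28) + 5·(2/28) + 6·(1/28) = 1.
E[X | Y = 4] = (1) / (11/28) = 28/11.

28/11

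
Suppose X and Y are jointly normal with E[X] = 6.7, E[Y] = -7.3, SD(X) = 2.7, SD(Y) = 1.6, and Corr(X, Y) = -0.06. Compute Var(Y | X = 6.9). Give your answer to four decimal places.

2.5508

Var(Y | X=x) = (1 − ρ²)·σ_Y².
Var(Y | X=6.9) = (1.6)²·(1 − (-0.06)²) = 2.56·0.9964 = 2.5508.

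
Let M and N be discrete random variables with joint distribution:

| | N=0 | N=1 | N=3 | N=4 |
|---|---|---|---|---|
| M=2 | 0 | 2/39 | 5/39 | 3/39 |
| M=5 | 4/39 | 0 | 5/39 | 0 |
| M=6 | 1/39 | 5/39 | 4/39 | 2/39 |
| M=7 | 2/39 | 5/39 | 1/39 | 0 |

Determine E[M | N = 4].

P(N = 4) = 5/39.
Σ M·P over the event = 2·(3/39) + 6·(2/39) = 6/13.
E[M | N = 4] = (6/13) / (5/39) = 18/5.

18/5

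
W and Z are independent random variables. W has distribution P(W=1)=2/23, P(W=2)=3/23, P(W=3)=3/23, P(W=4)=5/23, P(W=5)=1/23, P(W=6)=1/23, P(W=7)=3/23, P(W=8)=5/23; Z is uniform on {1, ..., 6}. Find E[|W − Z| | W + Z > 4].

344/123

P(W + Z > 4) = 41/46.
Summing |W−Z|·P(x,y) over outcomes with W + Z > 4 gives 172/69.
E[|W − Z| | W + Z > 4] = (172/69) / (41/46) = 344/123.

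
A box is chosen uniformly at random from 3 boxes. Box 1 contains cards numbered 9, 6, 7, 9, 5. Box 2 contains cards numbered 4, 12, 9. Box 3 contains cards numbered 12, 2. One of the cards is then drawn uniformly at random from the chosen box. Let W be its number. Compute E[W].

338/45

E[W | box 1] = (9+6+7+9+5)/5 = 36/5.
E[W | box 2] = (4+12+9)/3 = 25/3.
E[W | box 3] = (12+2)/2 = 7.
E[W] = (1/3)·(36/5) + (1/3)·(25/3) + (1/3)·(7) = 338/45.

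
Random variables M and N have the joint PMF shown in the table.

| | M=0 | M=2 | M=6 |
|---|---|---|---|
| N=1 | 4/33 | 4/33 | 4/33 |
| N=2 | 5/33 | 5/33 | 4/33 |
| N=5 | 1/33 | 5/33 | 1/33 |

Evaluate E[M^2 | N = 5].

8

P(N = 5) = 7/33.
Σ M^2·P over the event = 0·(1/33) + 4·(5/33) + 36·(1/33) = 56/33.
E[M^2 | N = 5] = (56/33) / (7/33) = 8.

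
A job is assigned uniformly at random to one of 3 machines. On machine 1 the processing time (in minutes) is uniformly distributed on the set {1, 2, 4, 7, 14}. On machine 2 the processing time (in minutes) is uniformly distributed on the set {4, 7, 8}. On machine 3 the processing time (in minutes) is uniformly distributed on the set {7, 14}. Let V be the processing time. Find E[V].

673/90

E[V | machine 1] = (1+2+4+7+14)/5 = 28/5.
E[V | machine 2] = (4+7+8)/3 = 19/3.
E[V | machine 3] = (7+14)/2 = 21/2.
By the law of total expectation,
E[V] = (1/3)·(28/5) + (1/3)·(19/3) + (1/3)·(21/2) = 673/90.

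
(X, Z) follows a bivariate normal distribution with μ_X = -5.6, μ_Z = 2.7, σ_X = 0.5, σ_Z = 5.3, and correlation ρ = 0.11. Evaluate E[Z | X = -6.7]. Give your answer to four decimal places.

1.4174

The regression of Z on X has slope ρ·σ_Z/σ_X and passes through (μ_X, μ_Z).
E[Z | X=-6.7] = 2.7 + (0.11)·(5.3/0.5)·(-6.7 − (-5.6)) = 2.7 + (1.166)·(-1.1) = 1.4174.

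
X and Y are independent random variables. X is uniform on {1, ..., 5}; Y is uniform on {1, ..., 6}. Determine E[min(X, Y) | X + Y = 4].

4/3

Outcomes with X + Y = 4: (1,3), (2,2), (3,1), each with probability 1/30.
E[min(X, Y) | X + Y = 4] = (1 + 2 + 1) / 3 = 4/3.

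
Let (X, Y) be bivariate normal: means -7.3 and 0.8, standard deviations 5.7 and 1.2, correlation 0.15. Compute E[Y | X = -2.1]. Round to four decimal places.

For a bivariate normal, E[Y | X=x] = μ_Y + ρ·(σ_Y/σ_X)·(x − μ_X).
E[Y | X=-2.1] = 0.8 + (0.15)·(1.2/5.7)·(-2.1 − (-7.3)) = 0.8 + (0.031579)·(5.2) = 0.9642.

0.9642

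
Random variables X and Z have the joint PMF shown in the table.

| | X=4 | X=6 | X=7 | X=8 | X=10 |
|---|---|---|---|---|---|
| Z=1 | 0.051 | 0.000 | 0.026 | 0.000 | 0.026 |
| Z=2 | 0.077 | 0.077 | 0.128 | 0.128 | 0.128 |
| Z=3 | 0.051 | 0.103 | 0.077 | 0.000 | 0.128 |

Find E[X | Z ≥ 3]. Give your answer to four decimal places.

7.3565

P(Z ≥ 3) = 0.359.
Summing X·P(X=x,Z=y) over the conditioning event gives 2.641.
E[X | Z ≥ 3] = (2.641) / (0.359) = 7.3565.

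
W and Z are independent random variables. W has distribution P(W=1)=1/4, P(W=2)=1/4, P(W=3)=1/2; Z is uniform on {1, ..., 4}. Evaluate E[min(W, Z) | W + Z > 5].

14/5

P(W + Z > 5) = 5/16.
Summing min(W,Z)·P(x,y) over outcomes with W + Z > 5 gives 7/8.
E[min(W, Z) | W + Z > 5] = (7/8) / (5/16) = 14/5.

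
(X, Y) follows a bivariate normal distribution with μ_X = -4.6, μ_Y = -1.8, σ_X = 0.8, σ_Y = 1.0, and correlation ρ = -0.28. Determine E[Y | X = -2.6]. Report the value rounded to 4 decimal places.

E[Y | X=x] = μ_Y + ρ(σ_Y/σ_X)(x − μ_X) for jointly normal variables.
E[Y | X=-2.6] = -1.8 + (-0.28)·(1.0/0.8)·(-2.6 − (-4.6)) = -1.8 + (-0.35)·(2) = -2.5000.

-2.5000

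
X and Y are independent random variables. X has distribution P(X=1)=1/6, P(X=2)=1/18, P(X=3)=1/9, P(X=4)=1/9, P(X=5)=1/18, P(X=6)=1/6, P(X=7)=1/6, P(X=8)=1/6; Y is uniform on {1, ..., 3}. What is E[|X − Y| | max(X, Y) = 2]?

4/5

P(max(X, Y) = 2) = 5/54.
Summing |X−Y|·P(x,y) over outcomes with max(X, Y) = 2 gives 2/27.
E[|X − Y| | max(X, Y) = 2] = (2/27) / (5/54) = 4/5.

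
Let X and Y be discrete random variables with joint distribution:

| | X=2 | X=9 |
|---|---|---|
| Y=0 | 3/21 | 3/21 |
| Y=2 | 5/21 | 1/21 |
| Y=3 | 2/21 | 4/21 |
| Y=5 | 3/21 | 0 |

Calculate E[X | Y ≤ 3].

46/9

P(Y ≤ 3) = 6/7.
Σ X·P over the event = 2·(3/21) + 2·(5/21) + 2·(2/21) + 9·(3/21) + 9·(1/21) + 9·(4/21) = 92/21.
E[X | Y ≤ 3] = (92/21) / (6/7) = 46/9.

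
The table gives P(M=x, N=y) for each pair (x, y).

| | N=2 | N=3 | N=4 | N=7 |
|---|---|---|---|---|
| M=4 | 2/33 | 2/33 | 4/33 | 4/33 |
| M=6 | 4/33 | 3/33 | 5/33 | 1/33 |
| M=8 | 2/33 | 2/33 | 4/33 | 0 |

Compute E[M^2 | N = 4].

500/13

P(N = 4) = 13/33.
Σ M^2·P over the event = 16·(4/33) + 36·(5/33) + 64·(4/33) = 500/33.
E[M^2 | N = 4] = (500/33) / (13/33) = 500/13.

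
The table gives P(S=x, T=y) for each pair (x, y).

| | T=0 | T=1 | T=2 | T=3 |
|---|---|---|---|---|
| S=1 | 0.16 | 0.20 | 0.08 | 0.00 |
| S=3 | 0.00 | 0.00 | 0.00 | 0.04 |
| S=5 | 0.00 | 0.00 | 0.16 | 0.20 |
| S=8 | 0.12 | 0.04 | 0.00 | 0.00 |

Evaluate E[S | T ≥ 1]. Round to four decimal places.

3.5000

P(T ≥ 1) = 0.72.
Summing S·P(S=x,T=y) over the conditioning event gives 2.52.
E[S | T ≥ 1] = (2.52) / (0.72) = 3.5000.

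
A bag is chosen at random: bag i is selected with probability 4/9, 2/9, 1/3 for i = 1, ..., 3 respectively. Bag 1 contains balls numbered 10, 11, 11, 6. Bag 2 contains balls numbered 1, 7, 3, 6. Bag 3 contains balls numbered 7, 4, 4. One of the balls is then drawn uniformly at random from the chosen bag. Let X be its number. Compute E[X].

E[X | bag 1] = (10+11+11+6)/4 = 19/2.
E[X | bag 2] = (1+7+3+6)/4 = 17/4.
E[X | bag 3] = (7+4+4)/3 = 5.
By the law of total expectation,
E[X] = (4/9)·(19/2) + (2/9)·(17/4) + (1/3)·(5) = 41/6.

41/6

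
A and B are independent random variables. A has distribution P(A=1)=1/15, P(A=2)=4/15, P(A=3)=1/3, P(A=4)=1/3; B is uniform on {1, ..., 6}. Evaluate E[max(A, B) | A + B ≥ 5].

327/74

P(A + B ≥ 5) = 37/45.
Summing max(A,B)·P(x,y) over outcomes with A + B ≥ 5 gives 109/30.
E[max(A, B) | A + B ≥ 5] = (109/30) / (37/45) = 327/74.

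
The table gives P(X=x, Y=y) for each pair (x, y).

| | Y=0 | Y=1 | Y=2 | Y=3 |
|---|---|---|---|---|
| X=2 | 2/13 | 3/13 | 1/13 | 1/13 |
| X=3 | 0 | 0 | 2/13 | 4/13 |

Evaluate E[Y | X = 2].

P(X = 2) = 7/13.
Σ Y·P over the event = 0·(2/13) + 1·(3/13) + 2·(1/13) + 3·(1/13) = 8/13.
E[Y | X = 2] = (8/13) / (7/13) = 8/7.

8/7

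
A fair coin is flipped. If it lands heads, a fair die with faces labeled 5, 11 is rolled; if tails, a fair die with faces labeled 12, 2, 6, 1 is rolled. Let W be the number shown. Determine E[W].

53/8

E[W | heads] = (5+11)/2 = 8.
E[W | tails] = (12+2+6+1)/4 = 21/4.
By the law of total expectation,
E[W] = (1/2)·(8) + (1/2)·(21/4) = 53/8.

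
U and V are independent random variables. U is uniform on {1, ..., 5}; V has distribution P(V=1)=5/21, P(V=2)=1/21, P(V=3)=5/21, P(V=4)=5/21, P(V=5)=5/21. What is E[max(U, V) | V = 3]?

18/5

P(V = 3) = 5/21.
Summing max(U,V)·P(x,y) over outcomes with V = 3 gives 6/7.
E[max(U, V) | V = 3] = (6/7) / (5/21) = 18/5.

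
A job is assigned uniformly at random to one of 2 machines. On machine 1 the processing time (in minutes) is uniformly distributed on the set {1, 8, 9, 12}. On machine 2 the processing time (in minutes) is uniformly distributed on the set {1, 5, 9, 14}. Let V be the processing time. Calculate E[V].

59/8

E[V | machine 1] = (1+8+9+12)/4 = 15/2.
E[V | machine 2] = (1+5+9+14)/4 = 29/4.
By the law of total expectation,
E[V] = (1/2)·(15/2) + (1/2)·(29/4) = 59/8.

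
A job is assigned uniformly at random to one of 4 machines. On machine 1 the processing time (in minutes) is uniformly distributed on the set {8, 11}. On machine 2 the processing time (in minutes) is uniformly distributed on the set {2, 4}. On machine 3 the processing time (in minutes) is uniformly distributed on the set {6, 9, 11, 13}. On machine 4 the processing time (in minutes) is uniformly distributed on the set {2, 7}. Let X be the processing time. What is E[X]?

E[X | machine 1] = (8+11)/2 = 19/2.
E[X | machine 2] = (2+4)/2 = 3.
E[X | machine 3] = (6+9+11+13)/4 = 39/4.
E[X | machine 4] = (2+7)/2 = 9/2.
By the law of total expectation,
E[X] = (1/4)·(19/2) + (1/4)·(3) + (1/4)·(39/4) + (1/4)·(9/2) = 107/16.

107/16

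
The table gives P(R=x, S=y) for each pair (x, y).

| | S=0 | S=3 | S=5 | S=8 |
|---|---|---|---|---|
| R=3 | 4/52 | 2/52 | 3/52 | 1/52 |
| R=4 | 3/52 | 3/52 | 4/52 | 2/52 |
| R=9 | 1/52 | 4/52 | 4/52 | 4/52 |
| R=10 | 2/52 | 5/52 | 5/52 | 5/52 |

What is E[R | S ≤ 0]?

53/10

P(S ≤ 0) = 5/26.
Σ R·P over the event = 3·(4/52) + 4·(3/52) + 9·(1/52) + 10·(2/52) = 53/52.
E[R | S ≤ 0] = (53/52) / (5/26) = 53/10.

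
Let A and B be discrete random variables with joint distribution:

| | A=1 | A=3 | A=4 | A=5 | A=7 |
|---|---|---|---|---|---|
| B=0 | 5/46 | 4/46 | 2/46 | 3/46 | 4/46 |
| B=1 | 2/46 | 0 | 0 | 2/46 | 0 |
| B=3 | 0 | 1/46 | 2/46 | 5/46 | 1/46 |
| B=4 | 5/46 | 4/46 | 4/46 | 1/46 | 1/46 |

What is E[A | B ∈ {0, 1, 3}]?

123/31

P(B ∈ {0, 1, 3}) = 31/46.
Summing A·P(A=x,B=y) over the conditioning event gives 123/46.
E[A | B ∈ {0, 1, 3}] = (123/46) / (31/46) = 123/31.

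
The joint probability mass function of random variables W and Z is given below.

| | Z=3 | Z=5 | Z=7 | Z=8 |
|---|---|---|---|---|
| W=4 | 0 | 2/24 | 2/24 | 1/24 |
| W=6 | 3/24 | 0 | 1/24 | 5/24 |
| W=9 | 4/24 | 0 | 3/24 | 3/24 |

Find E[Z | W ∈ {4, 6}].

P(W ∈ {4, 6}) = 7/12.
Σ Z·P over the event = 5·(2/24) + 7·(2/24) + 8·(1/24) + 3·(3/24) + 7·(1/24) + 8·(5/24) = 11/3.
E[Z | W ∈ {4, 6}] = (11/3) / (7/12) = 44/7.

44/7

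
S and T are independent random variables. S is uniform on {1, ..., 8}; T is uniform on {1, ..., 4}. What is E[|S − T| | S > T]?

P(S > T) = 11/16.
Summing |S−T|·P(x,y) over outcomes with S > T gives 37/16.
E[|S − T| | S > T] = (37/16) / (11/16) = 37/11.

37/11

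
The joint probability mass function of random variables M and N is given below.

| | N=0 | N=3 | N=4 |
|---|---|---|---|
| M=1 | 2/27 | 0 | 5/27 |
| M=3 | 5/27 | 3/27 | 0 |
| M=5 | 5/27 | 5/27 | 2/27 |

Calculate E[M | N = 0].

7/2

P(N = 0) = 4/9.
Σ M·P over the event = 1·(2/27) + 3·(5/27) + 5·(5/27) = 14/9.
E[M | N = 0] = (14/9) / (4/9) = 7/2.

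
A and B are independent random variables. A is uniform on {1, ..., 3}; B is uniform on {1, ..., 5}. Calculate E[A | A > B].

8/3

Outcomes with A > B: (2,1), (3,1), (3,2), each with probability 1/15.
E[A | A > B] = (2 + 3 + 3) / 3 = 8/3.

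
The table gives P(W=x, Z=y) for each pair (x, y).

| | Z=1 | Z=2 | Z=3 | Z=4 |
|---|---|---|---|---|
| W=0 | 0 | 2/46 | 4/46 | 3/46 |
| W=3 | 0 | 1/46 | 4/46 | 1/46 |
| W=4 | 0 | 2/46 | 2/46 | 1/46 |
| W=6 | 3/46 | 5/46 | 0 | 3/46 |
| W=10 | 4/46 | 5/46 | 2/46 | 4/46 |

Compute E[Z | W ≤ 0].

P(W ≤ 0) = 9/46.
Σ Z·P over the event = 2·(2/46) + 3·(4/46) + 4·(3/46) = 14/23.
E[Z | W ≤ 0] = (14/23) / (9/46) = 28/9.

28/9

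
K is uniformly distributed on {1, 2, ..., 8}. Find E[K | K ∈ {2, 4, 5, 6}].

17/4

P(K ∈ {2, 4, 5, 6}) = 1/2.
Σ over the event: 2·1/8 + 4·1/8 + 5·1/8 + 6·1/8 = 17/8.
E[K | K ∈ {2, 4, 5, 6}] = (17/8) / (1/2) = 17/4.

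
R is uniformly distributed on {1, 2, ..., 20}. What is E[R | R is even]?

Given R is even, R is equally likely to be any of {2, 4, 6, 8, 10, 12, 14, 16, 18, 20}.
E[R | R is even] = (2 + 4 + 6 + 8 + 10 + 12 + 14 + 16 + 18 + 20) / 10 = 11.

11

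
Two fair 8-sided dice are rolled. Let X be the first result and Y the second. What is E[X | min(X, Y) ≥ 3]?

11/2

P(min(X, Y) ≥ 3) = 9/16.
Summing X·P(x,y) over outcomes with min(X, Y) ≥ 3 gives 99/32.
E[X | min(X, Y) ≥ 3] = (99/32) / (9/16) = 11/2.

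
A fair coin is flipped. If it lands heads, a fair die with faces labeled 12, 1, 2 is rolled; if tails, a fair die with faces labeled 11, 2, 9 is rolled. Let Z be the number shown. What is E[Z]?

E[Z | heads] = (12+1+2)/3 = 5.
E[Z | tails] = (11+2+9)/3 = 22/3.
E[Z] = (1/2)·(5) + (1/2)·(22/3) = 37/6.

37/6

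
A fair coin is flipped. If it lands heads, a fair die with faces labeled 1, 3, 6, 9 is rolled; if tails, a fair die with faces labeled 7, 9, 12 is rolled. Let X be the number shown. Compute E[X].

E[X | heads] = (1+3+6+9)/4 = 19/4.
E[X | tails] = (7+9+12)/3 = 28/3.
By the law of total expectation,
E[X] = (1/2)·(19/4) + (1/2)·(28/3) = 169/24.

169/24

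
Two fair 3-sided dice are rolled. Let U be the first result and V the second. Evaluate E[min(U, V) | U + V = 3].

1

Outcomes with U + V = 3: (1,2), (2,1), each with probability 1/9.
E[min(U, V) | U + V = 3] = (1 + 1) / 2 = 1.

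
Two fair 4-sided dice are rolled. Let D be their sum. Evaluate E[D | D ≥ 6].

P(D ≥ 6) = 3/8.
Σ over the event: 6·3/16 + 7·1/8 + 8·1/16 = 5/2.
E[D | D ≥ 6] = (5/2) / (3/8) = 20/3.

20/3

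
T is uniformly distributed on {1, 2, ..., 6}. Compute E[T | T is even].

Given T is even, T is equally likely to be any of {2, 4, 6}.
E[T | T is even] = (2 + 4 + 6) / 3 = 4.

4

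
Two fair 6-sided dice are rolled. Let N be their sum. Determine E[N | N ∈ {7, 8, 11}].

P(N ∈ {7, 8, 11}) = 13/36.
Σ over the event: 7·1/6 + 8·5/36 + 11·1/18 = 26/9.
E[N | N ∈ {7, 8, 11}] = (26/9) / (13/36) = 8.

8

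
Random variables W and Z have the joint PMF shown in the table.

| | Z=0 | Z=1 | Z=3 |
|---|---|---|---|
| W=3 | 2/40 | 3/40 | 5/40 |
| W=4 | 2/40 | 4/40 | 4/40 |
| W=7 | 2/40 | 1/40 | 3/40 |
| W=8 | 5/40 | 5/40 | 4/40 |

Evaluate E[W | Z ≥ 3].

P(Z ≥ 3) = 2/5.
Σ W·P over the event = 3·(5/40) + 4·(4/40) + 7·(3/40) + 8·(4/40) = 21/10.
E[W | Z ≥ 3] = (21/10) / (2/5) = 21/4.

21/4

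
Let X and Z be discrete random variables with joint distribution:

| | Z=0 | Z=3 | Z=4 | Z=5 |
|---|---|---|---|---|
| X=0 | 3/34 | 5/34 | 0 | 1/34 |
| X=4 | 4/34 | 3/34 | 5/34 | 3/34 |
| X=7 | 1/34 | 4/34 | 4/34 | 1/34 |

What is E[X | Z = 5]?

P(Z = 5) = 5/34.
Σ X·P over the event = 0·(1/34) + 4·(3/34) + 7·(1/34) = 19/34.
E[X | Z = 5] = (19/34) / (5/34) = 19/5.

19/5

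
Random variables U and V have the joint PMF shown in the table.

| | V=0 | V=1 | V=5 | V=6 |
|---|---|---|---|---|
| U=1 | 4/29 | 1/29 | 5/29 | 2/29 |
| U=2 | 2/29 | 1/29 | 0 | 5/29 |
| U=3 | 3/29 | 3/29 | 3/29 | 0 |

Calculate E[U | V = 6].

P(V = 6) = 7/29.
Σ U·P over the event = 1·(2/29) + 2·(5/29) = 12/29.
E[U | V = 6] = (12/29) / (7/29) = 12/7.

12/7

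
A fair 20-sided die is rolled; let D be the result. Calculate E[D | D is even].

Given D is even, D is equally likely to be any of {2, 4, 6, 8, 10, 12, 14, 16, 18, 20}.
E[D | D is even] = (2 + 4 + 6 + 8 + 10 + 12 + 14 + 16 + 18 + 20) / 10 = 11.

11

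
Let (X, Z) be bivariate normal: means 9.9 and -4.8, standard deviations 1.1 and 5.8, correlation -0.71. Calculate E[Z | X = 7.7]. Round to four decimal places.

The regression of Z on X has slope ρ·σ_Z/σ_X and passes through (μ_X, μ_Z).
E[Z | X=7.7] = -4.8 + (-0.71)·(5.8/1.1)·(7.7 − (9.9)) = -4.8 + (-3.74364)·(-2.2) = 3.4360.

3.4360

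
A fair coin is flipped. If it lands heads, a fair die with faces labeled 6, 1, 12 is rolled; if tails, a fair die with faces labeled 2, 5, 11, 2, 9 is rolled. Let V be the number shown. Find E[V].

E[V | heads] = (6+1+12)/3 = 19/3.
E[V | tails] = (2+5+11+2+9)/5 = 29/5.
By the law of total expectation,
E[V] = (1/2)·(19/3) + (1/2)·(29/5) = 91/15.

91/15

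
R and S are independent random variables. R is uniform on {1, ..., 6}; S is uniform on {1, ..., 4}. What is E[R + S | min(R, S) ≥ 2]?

7

P(min(R, S) ≥ 2) = 5/8.
Summing (R+S)·P(x,y) over outcomes with min(R, S) ≥ 2 gives 35/8.
E[R + S | min(R, S) ≥ 2] = (35/8) / (5/8) = 7.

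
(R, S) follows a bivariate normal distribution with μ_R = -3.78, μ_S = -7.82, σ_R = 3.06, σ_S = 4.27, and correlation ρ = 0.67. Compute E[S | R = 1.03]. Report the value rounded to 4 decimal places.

E[S | R=x] = μ_S + ρ(σ_S/σ_R)(x − μ_R) for jointly normal variables.
E[S | R=1.03] = -7.82 + (0.67)·(4.27/3.06)·(1.03 − (-3.78)) = -7.82 + (0.93493)·(4.81) = -3.3230.

-3.3230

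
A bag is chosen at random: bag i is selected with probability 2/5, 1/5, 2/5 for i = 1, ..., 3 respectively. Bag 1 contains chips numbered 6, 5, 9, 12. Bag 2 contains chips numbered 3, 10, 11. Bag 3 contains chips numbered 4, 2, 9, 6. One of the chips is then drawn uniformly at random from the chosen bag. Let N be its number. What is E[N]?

E[N | bag 1] = (6+5+9+12)/4 = 8.
E[N | bag 2] = (3+10+11)/3 = 8.
E[N | bag 3] = (4+2+9+6)/4 = 21/4.
E[N] = (2/5)·(8) + (1/5)·(8) + (2/5)·(21/4) = 69/10.

69/10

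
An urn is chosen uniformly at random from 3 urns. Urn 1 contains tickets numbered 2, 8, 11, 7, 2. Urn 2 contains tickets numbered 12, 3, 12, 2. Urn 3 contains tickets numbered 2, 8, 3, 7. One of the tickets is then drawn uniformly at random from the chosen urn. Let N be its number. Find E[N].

E[N | urn 1] = (2+8+11+7+2)/5 = 6.
E[N | urn 2] = (12+3+12+2)/4 = 29/4.
E[N | urn 3] = (2+8+3+7)/4 = 5.
By the law of total expectation,
E[N] = (1/3)·(6) + (1/3)·(29/4) + (1/3)·(5) = 73/12.

73/12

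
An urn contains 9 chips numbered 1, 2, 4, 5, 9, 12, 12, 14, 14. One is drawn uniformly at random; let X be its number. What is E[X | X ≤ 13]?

P(X ≤ 13) = 7/9.
Σ over the event: 1·1/9 + 2·1/9 + 4·1/9 + 5·1/9 + 9·1/9 + 12·2/9 = 5.
E[X | X ≤ 13] = (5) / (7/9) = 45/7.

45/7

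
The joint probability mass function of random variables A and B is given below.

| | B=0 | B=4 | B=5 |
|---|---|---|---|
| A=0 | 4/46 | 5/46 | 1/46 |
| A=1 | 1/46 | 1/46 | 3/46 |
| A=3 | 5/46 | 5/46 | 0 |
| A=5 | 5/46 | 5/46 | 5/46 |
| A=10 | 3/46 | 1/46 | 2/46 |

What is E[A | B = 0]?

P(B = 0) = 9/23.
Σ A·P over the event = 0·(4/46) + 1·(1/46) + 3·(5/46) + 5·(5/46) + 10·(3/46) = 71/46.
E[A | B = 0] = (71/46) / (9/23) = 71/18.

71/18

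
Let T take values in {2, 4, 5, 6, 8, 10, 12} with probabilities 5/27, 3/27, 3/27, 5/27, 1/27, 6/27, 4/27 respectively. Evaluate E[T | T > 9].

P(T > 9) = 10/27.
Σ over the event: 10·2/9 + 12·4/27 = 4.
E[T | T > 9] = (4) / (10/27) = 54/5.

54/5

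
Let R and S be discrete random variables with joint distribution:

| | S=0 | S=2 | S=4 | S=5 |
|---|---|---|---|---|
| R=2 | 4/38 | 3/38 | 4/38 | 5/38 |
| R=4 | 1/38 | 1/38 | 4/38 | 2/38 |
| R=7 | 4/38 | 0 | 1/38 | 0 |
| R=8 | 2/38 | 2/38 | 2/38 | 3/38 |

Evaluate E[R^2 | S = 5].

122/5

P(S = 5) = 5/19.
Σ R^2·P over the event = 4·(5/38) + 16·(2/38) + 64·(3/38) = 122/19.
E[R^2 | S = 5] = (122/19) / (5/19) = 122/5.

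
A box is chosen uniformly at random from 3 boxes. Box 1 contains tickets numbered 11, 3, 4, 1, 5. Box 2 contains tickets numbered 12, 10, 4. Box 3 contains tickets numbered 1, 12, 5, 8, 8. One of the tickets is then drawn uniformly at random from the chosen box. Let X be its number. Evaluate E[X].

304/45

E[X | box 1] = (11+3+4+1+5)/5 = 24/5.
E[X | box 2] = (12+10+4)/3 = 26/3.
E[X | box 3] = (1+12+5+8+8)/5 = 34/5.
By the law of total expectation,
E[X] = (1/3)·(24/5) + (1/3)·(26/3) + (1/3)·(34/5) = 304/45.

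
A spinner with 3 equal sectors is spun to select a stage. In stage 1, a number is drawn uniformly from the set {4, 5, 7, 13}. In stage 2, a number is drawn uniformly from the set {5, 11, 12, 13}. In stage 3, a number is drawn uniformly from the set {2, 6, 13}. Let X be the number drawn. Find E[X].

49/6

E[X | stage 1] = (4+5+7+13)/4 = 29/4.
E[X | stage 2] = (5+11+12+13)/4 = 41/4.
E[X | stage 3] = (2+6+13)/3 = 7.
By the law of total expectation,
E[X] = (1/3)·(29/4) + (1/3)·(41/4) + (1/3)·(7) = 49/6.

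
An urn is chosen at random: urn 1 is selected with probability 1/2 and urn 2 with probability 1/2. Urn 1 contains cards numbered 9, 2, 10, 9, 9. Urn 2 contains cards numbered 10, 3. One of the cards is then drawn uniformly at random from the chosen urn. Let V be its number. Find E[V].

143/20

E[V | urn 1] = (9+2+10+9+9)/5 = 39/5.
E[V | urn 2] = (10+3)/2 = 13/2.
By the law of total expectation,
E[V] = (1/2)·(39/5) + (1/2)·(13/2) = 143/20.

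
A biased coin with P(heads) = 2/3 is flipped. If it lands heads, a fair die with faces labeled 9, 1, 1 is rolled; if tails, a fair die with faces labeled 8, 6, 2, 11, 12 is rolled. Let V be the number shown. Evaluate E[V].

E[V | heads] = (9+1+1)/3 = 11/3.
E[V | tails] = (8+6+2+11+12)/5 = 39/5.
By the law of total expectation,
E[V] = (2/3)·(11/3) + (1/3)·(39/5) = 227/45.

227/45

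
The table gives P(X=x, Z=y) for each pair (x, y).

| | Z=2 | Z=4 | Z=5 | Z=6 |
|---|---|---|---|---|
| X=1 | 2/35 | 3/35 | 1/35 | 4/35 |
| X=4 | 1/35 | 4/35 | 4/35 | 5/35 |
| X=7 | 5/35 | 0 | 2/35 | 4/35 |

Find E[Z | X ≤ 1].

P(X ≤ 1) = 2/7.
Σ Z·P over the event = 2·(2/35) + 4·(3/35) + 5·(1/35) + 6·(4/35) = 9/7.
E[Z | X ≤ 1] = (9/7) / (2/7) = 9/2.

9/2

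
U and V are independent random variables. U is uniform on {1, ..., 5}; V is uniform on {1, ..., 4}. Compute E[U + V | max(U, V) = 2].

Outcomes with max(U, V) = 2: (1,2), (2,1), (2,2), each with probability 1/20.
E[U + V | max(U, V) = 2] = (3 + 3 + 4) / 3 = 10/3.

10/3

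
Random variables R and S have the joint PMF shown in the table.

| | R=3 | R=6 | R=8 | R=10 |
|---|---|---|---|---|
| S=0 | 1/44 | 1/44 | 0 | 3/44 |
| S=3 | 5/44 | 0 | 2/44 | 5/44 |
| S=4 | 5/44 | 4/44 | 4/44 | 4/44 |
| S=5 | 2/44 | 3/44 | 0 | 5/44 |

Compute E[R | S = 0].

P(S = 0) = 5/44.
Σ R·P over the event = 3·(1/44) + 6·(1/44) + 10·(3/44) = 39/44.
E[R | S = 0] = (39/44) / (5/44) = 39/5.

39/5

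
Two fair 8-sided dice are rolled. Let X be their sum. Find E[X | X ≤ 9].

20/3

P(X ≤ 9) = 9/16.
Σ over the event: 2·1/64 + 3·1/32 + 4·3/64 + 5·1/16 + 6·5/64 + 7·3/32 + 8·7/64 + 9·1/8 = 15/4.
E[X | X ≤ 9] = (15/4) / (9/16) = 20/3.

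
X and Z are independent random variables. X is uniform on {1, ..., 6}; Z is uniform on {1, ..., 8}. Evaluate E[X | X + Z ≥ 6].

74/19

P(X + Z ≥ 6) = 19/24.
Summing X·P(x,y) over outcomes with X + Z ≥ 6 gives 37/12.
E[X | X + Z ≥ 6] = (37/12) / (19/24) = 74/19.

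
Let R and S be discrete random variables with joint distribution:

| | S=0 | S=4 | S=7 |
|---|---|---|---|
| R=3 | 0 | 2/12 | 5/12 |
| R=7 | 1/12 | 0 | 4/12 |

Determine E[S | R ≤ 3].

43/7

P(R ≤ 3) = 7/12.
Summing S·P(R=x,S=y) over the conditioning event gives 43/12.
E[S | R ≤ 3] = (43/12) / (7/12) = 43/7.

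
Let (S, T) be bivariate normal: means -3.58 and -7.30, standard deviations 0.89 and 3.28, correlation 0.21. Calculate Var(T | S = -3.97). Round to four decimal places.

For a bivariate normal, Var(T | S=x) = σ_T²(1 − ρ²).
Var(T | S=-3.97) = (3.28)²·(1 − (0.21)²) = 10.7584·0.9559 = 10.2840.

10.2840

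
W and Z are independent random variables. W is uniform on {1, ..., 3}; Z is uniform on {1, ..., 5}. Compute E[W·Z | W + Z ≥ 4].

P(W + Z ≥ 4) = 4/5.
Summing WZ·P(x,y) over outcomes with W + Z ≥ 4 gives 17/3.
E[W·Z | W + Z ≥ 4] = (17/3) / (4/5) = 85/12.

85/12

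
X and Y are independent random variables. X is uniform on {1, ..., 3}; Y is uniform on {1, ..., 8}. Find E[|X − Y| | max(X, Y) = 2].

2/3

P(max(X, Y) = 2) = 1/8.
Summing |X−Y|·P(x,y) over outcomes with max(X, Y) = 2 gives 1/12.
E[|X − Y| | max(X, Y) = 2] = (1/12) / (1/8) = 2/3.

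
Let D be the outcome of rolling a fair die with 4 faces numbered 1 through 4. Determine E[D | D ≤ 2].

Given D ≤ 2, D is equally likely to be any of {1, 2}.
E[D | D ≤ 2] = (1 + 2) / 2 = 3/2.

3/2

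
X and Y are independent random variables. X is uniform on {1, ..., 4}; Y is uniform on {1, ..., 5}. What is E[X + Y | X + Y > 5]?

7

Outcomes with X + Y > 5: (1,5), (2,4), (2,5), (3,3), (3,4), (3,5), (4,2), (4,3), (4,4), (4,5), each with probability 1/20.
E[X + Y | X + Y > 5] = (6 + 6 + 7 + 6 + 7 + 8 + 6 + 7 + 8 + 9) / 10 = 7.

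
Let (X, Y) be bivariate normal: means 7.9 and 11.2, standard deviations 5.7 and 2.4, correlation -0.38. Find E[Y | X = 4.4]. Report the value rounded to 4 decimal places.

E[Y | X=x] = μ_Y + ρ(σ_Y/σ_X)(x − μ_X) for jointly normal variables.
E[Y | X=4.4] = 11.2 + (-0.38)·(2.4/5.7)·(4.4 − (7.9)) = 11.2 + (-0.16)·(-3.5) = 11.7600.

11.7600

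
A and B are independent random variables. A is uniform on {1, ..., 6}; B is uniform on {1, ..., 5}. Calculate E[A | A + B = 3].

Outcomes with A + B = 3: (1,2), (2,1), each with probability 1/30.
E[A | A + B = 3] = (1 + 2) / 2 = 3/2.

3/2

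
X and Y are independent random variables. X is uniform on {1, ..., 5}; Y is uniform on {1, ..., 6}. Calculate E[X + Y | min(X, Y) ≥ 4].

P(min(X, Y) ≥ 4) = 1/5.
Summing (X+Y)·P(x,y) over outcomes with min(X, Y) ≥ 4 gives 19/10.
E[X + Y | min(X, Y) ≥ 4] = (19/10) / (1/5) = 19/2.

19/2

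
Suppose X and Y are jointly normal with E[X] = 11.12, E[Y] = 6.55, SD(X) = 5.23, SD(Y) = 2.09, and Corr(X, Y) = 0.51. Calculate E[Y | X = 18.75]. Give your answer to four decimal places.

8.1050

E[Y | X=x] = μ_Y + ρ(σ_Y/σ_X)(x − μ_X) for jointly normal variables.
E[Y | X=18.75] = 6.55 + (0.51)·(2.09/5.23)·(18.75 − (11.12)) = 6.55 + (0.2038)·(7.63) = 8.1050.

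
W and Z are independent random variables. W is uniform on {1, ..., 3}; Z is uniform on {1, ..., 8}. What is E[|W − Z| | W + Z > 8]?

5

P(W + Z > 8) = 1/4.
Summing |W−Z|·P(x,y) over outcomes with W + Z > 8 gives 5/4.
E[|W − Z| | W + Z > 8] = (5/4) / (1/4) = 5.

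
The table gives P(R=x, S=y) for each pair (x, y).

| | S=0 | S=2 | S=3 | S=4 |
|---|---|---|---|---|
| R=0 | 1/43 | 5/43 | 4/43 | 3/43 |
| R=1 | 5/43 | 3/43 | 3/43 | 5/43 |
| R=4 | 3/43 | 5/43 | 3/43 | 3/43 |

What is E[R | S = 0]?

17/9

P(S = 0) = 9/43.
Σ R·P over the event = 0·(1/43) + 1·(5/43) + 4·(3/43) = 17/43.
E[R | S = 0] = (17/43) / (9/43) = 17/9.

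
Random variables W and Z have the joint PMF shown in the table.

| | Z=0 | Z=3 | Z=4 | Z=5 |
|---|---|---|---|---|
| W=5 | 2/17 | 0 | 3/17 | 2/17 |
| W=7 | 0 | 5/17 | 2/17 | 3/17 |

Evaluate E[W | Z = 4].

P(Z = 4) = 5/17.
Summing W·P(W=x,Z=y) over the conditioning event gives 29/17.
E[W | Z = 4] = (29/17) / (5/17) = 29/5.

29/5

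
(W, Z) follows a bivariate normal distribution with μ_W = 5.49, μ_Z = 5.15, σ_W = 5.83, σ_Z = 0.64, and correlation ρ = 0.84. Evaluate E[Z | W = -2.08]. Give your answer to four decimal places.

4.4519

For a bivariate normal, E[Z | W=x] = μ_Z + ρ·(σ_Z/σ_W)·(x − μ_W).
E[Z | W=-2.08] = 5.15 + (0.84)·(0.64/5.83)·(-2.08 − (5.49)) = 5.15 + (0.092213)·(-7.57) = 4.4519.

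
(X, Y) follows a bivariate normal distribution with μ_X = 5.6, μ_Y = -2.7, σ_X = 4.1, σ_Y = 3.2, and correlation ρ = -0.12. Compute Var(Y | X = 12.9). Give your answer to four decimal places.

10.0925

The conditional variance in a bivariate normal is σ_Y²(1 − ρ²), independent of x.
Var(Y | X=12.9) = (3.2)²·(1 − (-0.12)²) = 10.24·0.9856 = 10.0925.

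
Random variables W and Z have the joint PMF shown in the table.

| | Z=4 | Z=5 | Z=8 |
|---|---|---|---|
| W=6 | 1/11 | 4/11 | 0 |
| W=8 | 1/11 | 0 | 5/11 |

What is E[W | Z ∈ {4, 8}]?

54/7

P(Z ∈ {4, 8}) = 7/11.
Summing W·P(W=x,Z=y) over the conditioning event gives 54/11.
E[W | Z ∈ {4, 8}] = (54/11) / (7/11) = 54/7.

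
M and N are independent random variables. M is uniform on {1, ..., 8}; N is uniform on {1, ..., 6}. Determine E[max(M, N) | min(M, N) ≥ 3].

P(min(M, N) ≥ 3) = 1/2.
Summing max(M,N)·P(x,y) over outcomes with min(M, N) ≥ 3 gives 71/24.
E[max(M, N) | min(M, N) ≥ 3] = (71/24) / (1/2) = 71/12.

71/12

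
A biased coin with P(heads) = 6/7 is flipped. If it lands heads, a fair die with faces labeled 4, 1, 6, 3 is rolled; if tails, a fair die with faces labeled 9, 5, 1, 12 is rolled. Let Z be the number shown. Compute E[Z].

E[Z | heads] = (4+1+6+3)/4 = 7/2.
E[Z | tails] = (9+5+1+12)/4 = 27/4.
E[Z] = (6/7)·(7/2) + (1/7)·(27/4) = 111/28.

111/28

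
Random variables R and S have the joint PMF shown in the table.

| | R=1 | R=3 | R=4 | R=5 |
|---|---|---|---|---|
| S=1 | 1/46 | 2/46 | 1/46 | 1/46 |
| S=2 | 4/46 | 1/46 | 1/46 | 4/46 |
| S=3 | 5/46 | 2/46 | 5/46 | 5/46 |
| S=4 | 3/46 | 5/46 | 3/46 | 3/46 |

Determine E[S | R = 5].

P(R = 5) = 13/46.
Σ S·P over the event = 1·(1/46) + 2·(4/46) + 3·(5/46) + 4·(3/46) = 18/23.
E[S | R = 5] = (18/23) / (13/46) = 36/13.

36/13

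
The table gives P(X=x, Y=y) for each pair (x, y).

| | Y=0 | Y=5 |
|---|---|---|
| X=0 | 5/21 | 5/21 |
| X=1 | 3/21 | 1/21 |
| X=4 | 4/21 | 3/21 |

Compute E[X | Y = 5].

13/9

P(Y = 5) = 3/7.
Σ X·P over the event = 0·(5/21) + 1·(1/21) + 4·(3/21) = 13/21.
E[X | Y = 5] = (13/21) / (3/7) = 13/9.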